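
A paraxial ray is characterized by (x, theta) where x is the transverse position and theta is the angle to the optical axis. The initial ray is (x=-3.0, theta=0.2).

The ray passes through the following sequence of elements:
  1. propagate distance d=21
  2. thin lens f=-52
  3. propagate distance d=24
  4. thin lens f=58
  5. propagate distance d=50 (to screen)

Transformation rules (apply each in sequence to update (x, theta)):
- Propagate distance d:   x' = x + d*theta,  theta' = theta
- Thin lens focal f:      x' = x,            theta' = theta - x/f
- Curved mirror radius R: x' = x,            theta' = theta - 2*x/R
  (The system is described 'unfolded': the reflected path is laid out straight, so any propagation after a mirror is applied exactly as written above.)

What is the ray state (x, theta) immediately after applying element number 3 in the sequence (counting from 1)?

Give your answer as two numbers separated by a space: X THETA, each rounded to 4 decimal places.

Answer: 6.5538 0.2231

Derivation:
Initial: x=-3.0000 theta=0.2000
After 1 (propagate distance d=21): x=1.2000 theta=0.2000
After 2 (thin lens f=-52): x=1.2000 theta=29/130 (≈0.2231)
After 3 (propagate distance d=24): x=426/65 (≈6.5538) theta=29/130 (≈0.2231)
Rounded to 4 decimal places: x = 6.5538, theta = 0.2231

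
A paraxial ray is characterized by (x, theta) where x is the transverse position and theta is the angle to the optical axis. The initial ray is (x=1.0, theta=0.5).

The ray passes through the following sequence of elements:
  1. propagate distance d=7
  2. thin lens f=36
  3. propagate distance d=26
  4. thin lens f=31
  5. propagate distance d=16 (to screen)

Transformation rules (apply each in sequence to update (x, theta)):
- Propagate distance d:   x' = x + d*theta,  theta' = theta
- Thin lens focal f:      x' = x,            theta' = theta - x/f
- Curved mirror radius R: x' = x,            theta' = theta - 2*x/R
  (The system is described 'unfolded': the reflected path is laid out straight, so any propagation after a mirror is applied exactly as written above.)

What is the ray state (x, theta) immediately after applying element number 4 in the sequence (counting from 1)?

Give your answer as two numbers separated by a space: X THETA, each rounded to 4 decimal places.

Answer: 14.2500 -0.0847

Derivation:
Initial: x=1.0000 theta=0.5000
After 1 (propagate distance d=7): x=4.5000 theta=0.5000
After 2 (thin lens f=36): x=4.5000 theta=0.3750
After 3 (propagate distance d=26): x=14.2500 theta=0.3750
After 4 (thin lens f=31): x=14.2500 theta=-21/248 (≈-0.0847)
Rounded to 4 decimal places: x = 14.2500, theta = -0.0847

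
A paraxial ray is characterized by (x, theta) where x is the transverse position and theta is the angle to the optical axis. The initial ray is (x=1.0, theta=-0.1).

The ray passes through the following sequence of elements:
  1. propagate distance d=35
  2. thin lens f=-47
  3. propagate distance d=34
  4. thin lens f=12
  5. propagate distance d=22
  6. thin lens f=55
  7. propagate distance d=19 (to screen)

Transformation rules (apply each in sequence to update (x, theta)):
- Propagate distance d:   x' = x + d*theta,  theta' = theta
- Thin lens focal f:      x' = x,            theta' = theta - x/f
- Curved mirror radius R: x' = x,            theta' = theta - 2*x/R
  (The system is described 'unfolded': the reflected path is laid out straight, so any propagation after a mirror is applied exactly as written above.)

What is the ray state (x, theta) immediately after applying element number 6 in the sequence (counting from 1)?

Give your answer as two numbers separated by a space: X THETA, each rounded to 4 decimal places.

Answer: 3.0535 0.4337

Derivation:
Initial: x=1.0000 theta=-0.1000
After 1 (propagate distance d=35): x=-2.5000 theta=-0.1000
After 2 (thin lens f=-47): x=-2.5000 theta=-36/235 (≈-0.1532)
After 3 (propagate distance d=34): x=-3623/470 (≈-7.7085) theta=-36/235 (≈-0.1532)
After 4 (thin lens f=12): x=-3623/470 (≈-7.7085) theta=2759/5640 (≈0.4892)
After 5 (propagate distance d=22): x=8611/2820 (≈3.0535) theta=2759/5640 (≈0.4892)
After 6 (thin lens f=55): x=8611/2820 (≈3.0535) theta=44841/103400 (≈0.4337)
Rounded to 4 decimal places: x = 3.0535, theta = 0.4337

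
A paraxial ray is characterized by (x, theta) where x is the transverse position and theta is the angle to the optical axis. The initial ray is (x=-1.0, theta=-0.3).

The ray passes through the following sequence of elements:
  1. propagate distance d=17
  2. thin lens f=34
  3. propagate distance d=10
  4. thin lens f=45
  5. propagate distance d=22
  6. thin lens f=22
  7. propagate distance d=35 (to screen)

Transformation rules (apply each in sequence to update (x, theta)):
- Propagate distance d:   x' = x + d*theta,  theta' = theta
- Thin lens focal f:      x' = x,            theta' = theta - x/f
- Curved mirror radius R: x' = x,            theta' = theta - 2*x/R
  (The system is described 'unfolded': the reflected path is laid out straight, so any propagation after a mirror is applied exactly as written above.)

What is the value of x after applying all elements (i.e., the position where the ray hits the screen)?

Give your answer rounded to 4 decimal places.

Answer: 5.2359

Derivation:
Initial: x=-1.0000 theta=-0.3000
After 1 (propagate distance d=17): x=-6.1000 theta=-0.3000
After 2 (thin lens f=34): x=-6.1000 theta=-41/340 (≈-0.1206)
After 3 (propagate distance d=10): x=-621/85 (≈-7.3059) theta=-41/340 (≈-0.1206)
After 4 (thin lens f=45): x=-621/85 (≈-7.3059) theta=71/1700 (≈0.0418)
After 5 (propagate distance d=22): x=-5429/850 (≈-6.3871) theta=71/1700 (≈0.0418)
After 6 (thin lens f=22): x=-5429/850 (≈-6.3871) theta=621/1870 (≈0.3321)
After 7 (propagate distance d=35 (to screen)): x=24478/4675 (≈5.2359) theta=621/1870 (≈0.3321)
Rounded to 4 decimal places: x = 5.2359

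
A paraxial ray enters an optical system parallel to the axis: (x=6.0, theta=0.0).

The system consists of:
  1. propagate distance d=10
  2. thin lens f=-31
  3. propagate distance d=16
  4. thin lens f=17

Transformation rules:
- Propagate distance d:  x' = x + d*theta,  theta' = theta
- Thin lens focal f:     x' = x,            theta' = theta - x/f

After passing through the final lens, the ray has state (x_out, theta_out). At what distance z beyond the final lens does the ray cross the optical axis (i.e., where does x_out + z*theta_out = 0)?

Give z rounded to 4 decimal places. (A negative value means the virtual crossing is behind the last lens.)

Answer: 26.6333

Derivation:
Initial: x=6.0000 theta=0.0000
After 1 (propagate distance d=10): x=6.0000 theta=0.0000
After 2 (thin lens f=-31): x=6.0000 theta=6/31 (≈0.1935)
After 3 (propagate distance d=16): x=282/31 (≈9.0968) theta=6/31 (≈0.1935)
After 4 (thin lens f=17): x=282/31 (≈9.0968) theta=-180/527 (≈-0.3416)
z_focus = -x_out/theta_out = -(282/31)/(-180/527) = 799/30 ≈ 26.6333
Rounded to 4 decimal places: z = 26.6333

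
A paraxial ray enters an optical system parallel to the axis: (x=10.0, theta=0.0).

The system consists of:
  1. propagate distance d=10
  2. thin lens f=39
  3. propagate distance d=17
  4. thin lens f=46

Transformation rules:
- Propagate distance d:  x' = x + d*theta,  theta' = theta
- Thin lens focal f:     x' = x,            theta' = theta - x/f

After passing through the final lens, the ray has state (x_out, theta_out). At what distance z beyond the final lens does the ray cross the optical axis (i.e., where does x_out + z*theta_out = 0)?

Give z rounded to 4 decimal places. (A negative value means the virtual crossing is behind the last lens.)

Initial: x=10.0000 theta=0.0000
After 1 (propagate distance d=10): x=10.0000 theta=0.0000
After 2 (thin lens f=39): x=10.0000 theta=-10/39 (≈-0.2564)
After 3 (propagate distance d=17): x=220/39 (≈5.6410) theta=-10/39 (≈-0.2564)
After 4 (thin lens f=46): x=220/39 (≈5.6410) theta=-340/897 (≈-0.3790)
z_focus = -x_out/theta_out = -(220/39)/(-340/897) = 253/17 ≈ 14.8824
Rounded to 4 decimal places: z = 14.8824

Answer: 14.8824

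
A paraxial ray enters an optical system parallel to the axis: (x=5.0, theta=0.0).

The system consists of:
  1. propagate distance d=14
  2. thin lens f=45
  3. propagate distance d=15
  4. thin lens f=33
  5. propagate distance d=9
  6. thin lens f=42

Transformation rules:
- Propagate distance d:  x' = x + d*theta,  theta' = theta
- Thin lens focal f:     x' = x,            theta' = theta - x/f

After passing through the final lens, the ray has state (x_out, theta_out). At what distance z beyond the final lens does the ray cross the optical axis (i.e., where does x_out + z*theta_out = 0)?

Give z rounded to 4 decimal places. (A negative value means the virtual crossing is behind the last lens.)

Answer: 5.7889

Derivation:
Initial: x=5.0000 theta=0.0000
After 1 (propagate distance d=14): x=5.0000 theta=0.0000
After 2 (thin lens f=45): x=5.0000 theta=-1/9 (≈-0.1111)
After 3 (propagate distance d=15): x=10/3 (≈3.3333) theta=-1/9 (≈-0.1111)
After 4 (thin lens f=33): x=10/3 (≈3.3333) theta=-7/33 (≈-0.2121)
After 5 (propagate distance d=9): x=47/33 (≈1.4242) theta=-7/33 (≈-0.2121)
After 6 (thin lens f=42): x=47/33 (≈1.4242) theta=-31/126 (≈-0.2460)
z_focus = -x_out/theta_out = -(47/33)/(-31/126) = 1974/341 ≈ 5.7889
Rounded to 4 decimal places: z = 5.7889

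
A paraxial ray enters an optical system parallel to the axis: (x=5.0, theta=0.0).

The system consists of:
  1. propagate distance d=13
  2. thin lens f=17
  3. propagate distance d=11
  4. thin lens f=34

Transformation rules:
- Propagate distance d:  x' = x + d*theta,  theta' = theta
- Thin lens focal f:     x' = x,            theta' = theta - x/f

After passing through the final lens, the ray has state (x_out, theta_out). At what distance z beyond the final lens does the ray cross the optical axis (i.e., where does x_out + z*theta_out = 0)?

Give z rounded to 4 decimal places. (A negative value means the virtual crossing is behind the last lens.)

Answer: 5.1000

Derivation:
Initial: x=5.0000 theta=0.0000
After 1 (propagate distance d=13): x=5.0000 theta=0.0000
After 2 (thin lens f=17): x=5.0000 theta=-5/17 (≈-0.2941)
After 3 (propagate distance d=11): x=30/17 (≈1.7647) theta=-5/17 (≈-0.2941)
After 4 (thin lens f=34): x=30/17 (≈1.7647) theta=-100/289 (≈-0.3460)
z_focus = -x_out/theta_out = -(30/17)/(-100/289) = 5.1000
Rounded to 4 decimal places: z = 5.1000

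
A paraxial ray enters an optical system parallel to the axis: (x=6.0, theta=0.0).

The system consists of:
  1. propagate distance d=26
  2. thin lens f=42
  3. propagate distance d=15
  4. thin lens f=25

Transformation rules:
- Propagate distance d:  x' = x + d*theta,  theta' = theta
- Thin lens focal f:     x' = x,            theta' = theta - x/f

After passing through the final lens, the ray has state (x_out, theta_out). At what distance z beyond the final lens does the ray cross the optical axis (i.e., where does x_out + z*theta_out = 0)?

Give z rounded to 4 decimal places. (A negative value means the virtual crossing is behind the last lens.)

Initial: x=6.0000 theta=0.0000
After 1 (propagate distance d=26): x=6.0000 theta=0.0000
After 2 (thin lens f=42): x=6.0000 theta=-1/7 (≈-0.1429)
After 3 (propagate distance d=15): x=27/7 (≈3.8571) theta=-1/7 (≈-0.1429)
After 4 (thin lens f=25): x=27/7 (≈3.8571) theta=-52/175 (≈-0.2971)
z_focus = -x_out/theta_out = -(27/7)/(-52/175) = 675/52 ≈ 12.9808
Rounded to 4 decimal places: z = 12.9808

Answer: 12.9808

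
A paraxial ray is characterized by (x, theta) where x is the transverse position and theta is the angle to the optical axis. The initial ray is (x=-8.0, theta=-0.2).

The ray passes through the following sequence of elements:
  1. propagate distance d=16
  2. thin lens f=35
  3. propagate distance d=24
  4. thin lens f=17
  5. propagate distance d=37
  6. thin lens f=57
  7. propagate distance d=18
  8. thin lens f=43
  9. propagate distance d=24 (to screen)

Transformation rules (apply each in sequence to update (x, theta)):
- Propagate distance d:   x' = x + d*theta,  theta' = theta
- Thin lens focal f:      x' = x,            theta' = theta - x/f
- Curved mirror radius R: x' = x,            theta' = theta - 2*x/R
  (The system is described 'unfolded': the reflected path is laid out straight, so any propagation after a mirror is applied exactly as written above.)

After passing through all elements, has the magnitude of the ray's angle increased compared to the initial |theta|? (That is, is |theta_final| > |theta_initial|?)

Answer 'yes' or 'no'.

Answer: no

Derivation:
Initial: x=-8.0000 theta=-0.2000
After 1 (propagate distance d=16): x=-11.2000 theta=-0.2000
After 2 (thin lens f=35): x=-11.2000 theta=0.1200
After 3 (propagate distance d=24): x=-8.3200 theta=0.1200
After 4 (thin lens f=17): x=-8.3200 theta=259/425 (≈0.6094)
After 5 (propagate distance d=37): x=6047/425 (≈14.2282) theta=259/425 (≈0.6094)
After 6 (thin lens f=57): x=6047/425 (≈14.2282) theta=8716/24225 (≈0.3598)
After 7 (propagate distance d=18): x=167189/8075 (≈20.7045) theta=8716/24225 (≈0.3598)
After 8 (thin lens f=43): x=167189/8075 (≈20.7045) theta=-126779/1041675 (≈-0.1217)
After 9 (propagate distance d=24 (to screen)): x=1234979/69445 (≈17.7836) theta=-126779/1041675 (≈-0.1217)
|theta_initial|=0.2000 |theta_final|=126779/1041675 (≈0.1217) -> not increased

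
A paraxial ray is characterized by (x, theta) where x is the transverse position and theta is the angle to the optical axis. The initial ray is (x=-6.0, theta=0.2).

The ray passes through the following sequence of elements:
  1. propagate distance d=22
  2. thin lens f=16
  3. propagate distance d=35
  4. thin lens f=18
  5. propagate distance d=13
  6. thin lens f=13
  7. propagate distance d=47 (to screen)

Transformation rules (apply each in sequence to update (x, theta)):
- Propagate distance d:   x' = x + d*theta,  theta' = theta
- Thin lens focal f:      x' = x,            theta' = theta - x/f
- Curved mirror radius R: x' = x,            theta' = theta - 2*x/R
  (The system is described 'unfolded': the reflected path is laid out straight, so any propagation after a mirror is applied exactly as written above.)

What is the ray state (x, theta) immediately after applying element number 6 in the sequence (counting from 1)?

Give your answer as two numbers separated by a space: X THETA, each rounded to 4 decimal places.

Initial: x=-6.0000 theta=0.2000
After 1 (propagate distance d=22): x=-1.6000 theta=0.2000
After 2 (thin lens f=16): x=-1.6000 theta=0.3000
After 3 (propagate distance d=35): x=8.9000 theta=0.3000
After 4 (thin lens f=18): x=8.9000 theta=-7/36 (≈-0.1944)
After 5 (propagate distance d=13): x=1147/180 (≈6.3722) theta=-7/36 (≈-0.1944)
After 6 (thin lens f=13): x=1147/180 (≈6.3722) theta=-89/130 (≈-0.6846)
Rounded to 4 decimal places: x = 6.3722, theta = -0.6846

Answer: 6.3722 -0.6846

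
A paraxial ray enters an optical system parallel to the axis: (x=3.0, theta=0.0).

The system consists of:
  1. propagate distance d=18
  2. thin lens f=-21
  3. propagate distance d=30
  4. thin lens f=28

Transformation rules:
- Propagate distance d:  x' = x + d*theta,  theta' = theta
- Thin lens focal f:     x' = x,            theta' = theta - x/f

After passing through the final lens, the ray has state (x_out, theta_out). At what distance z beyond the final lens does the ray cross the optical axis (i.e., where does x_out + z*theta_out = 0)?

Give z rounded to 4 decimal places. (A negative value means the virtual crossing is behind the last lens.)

Initial: x=3.0000 theta=0.0000
After 1 (propagate distance d=18): x=3.0000 theta=0.0000
After 2 (thin lens f=-21): x=3.0000 theta=1/7 (≈0.1429)
After 3 (propagate distance d=30): x=51/7 (≈7.2857) theta=1/7 (≈0.1429)
After 4 (thin lens f=28): x=51/7 (≈7.2857) theta=-23/196 (≈-0.1173)
z_focus = -x_out/theta_out = -(51/7)/(-23/196) = 1428/23 ≈ 62.0870
Rounded to 4 decimal places: z = 62.0870

Answer: 62.0870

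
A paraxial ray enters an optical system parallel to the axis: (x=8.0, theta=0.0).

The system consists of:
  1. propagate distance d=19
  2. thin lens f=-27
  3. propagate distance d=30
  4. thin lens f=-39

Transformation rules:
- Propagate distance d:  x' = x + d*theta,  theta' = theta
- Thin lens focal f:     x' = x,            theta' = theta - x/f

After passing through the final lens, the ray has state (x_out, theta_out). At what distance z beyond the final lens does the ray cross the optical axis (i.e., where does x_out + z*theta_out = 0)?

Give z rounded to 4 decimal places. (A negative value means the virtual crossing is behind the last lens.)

Answer: -23.1563

Derivation:
Initial: x=8.0000 theta=0.0000
After 1 (propagate distance d=19): x=8.0000 theta=0.0000
After 2 (thin lens f=-27): x=8.0000 theta=8/27 (≈0.2963)
After 3 (propagate distance d=30): x=152/9 (≈16.8889) theta=8/27 (≈0.2963)
After 4 (thin lens f=-39): x=152/9 (≈16.8889) theta=256/351 (≈0.7293)
z_focus = -x_out/theta_out = -(152/9)/(256/351) = -741/32 ≈ -23.1563
Rounded to 4 decimal places: z = -23.1563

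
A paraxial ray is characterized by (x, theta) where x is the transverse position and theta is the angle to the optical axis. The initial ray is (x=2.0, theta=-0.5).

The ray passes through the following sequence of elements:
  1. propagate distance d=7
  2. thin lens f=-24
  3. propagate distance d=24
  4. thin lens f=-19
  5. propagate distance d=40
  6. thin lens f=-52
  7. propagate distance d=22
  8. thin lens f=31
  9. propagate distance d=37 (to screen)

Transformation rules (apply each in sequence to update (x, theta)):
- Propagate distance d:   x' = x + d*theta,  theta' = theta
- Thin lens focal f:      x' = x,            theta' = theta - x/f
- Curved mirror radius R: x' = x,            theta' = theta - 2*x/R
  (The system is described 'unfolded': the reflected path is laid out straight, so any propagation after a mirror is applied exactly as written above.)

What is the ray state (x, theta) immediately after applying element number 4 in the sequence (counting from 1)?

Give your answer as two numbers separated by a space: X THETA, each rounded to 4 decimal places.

Initial: x=2.0000 theta=-0.5000
After 1 (propagate distance d=7): x=-1.5000 theta=-0.5000
After 2 (thin lens f=-24): x=-1.5000 theta=-0.5625
After 3 (propagate distance d=24): x=-15.0000 theta=-0.5625
After 4 (thin lens f=-19): x=-15.0000 theta=-411/304 (≈-1.3520)
Rounded to 4 decimal places: x = -15.0000, theta = -1.3520

Answer: -15.0000 -1.3520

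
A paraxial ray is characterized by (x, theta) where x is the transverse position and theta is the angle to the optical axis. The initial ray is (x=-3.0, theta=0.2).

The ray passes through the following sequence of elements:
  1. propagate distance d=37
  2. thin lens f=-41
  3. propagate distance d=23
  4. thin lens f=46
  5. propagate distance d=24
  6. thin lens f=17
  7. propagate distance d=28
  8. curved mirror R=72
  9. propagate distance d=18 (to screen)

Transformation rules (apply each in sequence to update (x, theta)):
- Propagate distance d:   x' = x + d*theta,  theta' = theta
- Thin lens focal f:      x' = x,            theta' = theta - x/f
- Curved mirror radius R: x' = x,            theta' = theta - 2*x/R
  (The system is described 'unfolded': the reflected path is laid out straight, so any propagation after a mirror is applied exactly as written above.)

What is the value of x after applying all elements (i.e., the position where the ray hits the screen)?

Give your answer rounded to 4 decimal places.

Answer: -15.9215

Derivation:
Initial: x=-3.0000 theta=0.2000
After 1 (propagate distance d=37): x=4.4000 theta=0.2000
After 2 (thin lens f=-41): x=4.4000 theta=63/205 (≈0.3073)
After 3 (propagate distance d=23): x=2351/205 (≈11.4683) theta=63/205 (≈0.3073)
After 4 (thin lens f=46): x=2351/205 (≈11.4683) theta=547/9430 (≈0.0580)
After 5 (propagate distance d=24): x=60637/4715 (≈12.8604) theta=547/9430 (≈0.0580)
After 6 (thin lens f=17): x=60637/4715 (≈12.8604) theta=-22395/32062 (≈-0.6985)
After 7 (propagate distance d=28): x=-536821/80155 (≈-6.6973) theta=-22395/32062 (≈-0.6985)
After 8 (curved mirror R=72): x=-536821/80155 (≈-6.6973) theta=-1478729/2885580 (≈-0.5125)
After 9 (propagate distance d=18 (to screen)): x=-2552371/160310 (≈-15.9215) theta=-1478729/2885580 (≈-0.5125)
Rounded to 4 decimal places: x = -15.9215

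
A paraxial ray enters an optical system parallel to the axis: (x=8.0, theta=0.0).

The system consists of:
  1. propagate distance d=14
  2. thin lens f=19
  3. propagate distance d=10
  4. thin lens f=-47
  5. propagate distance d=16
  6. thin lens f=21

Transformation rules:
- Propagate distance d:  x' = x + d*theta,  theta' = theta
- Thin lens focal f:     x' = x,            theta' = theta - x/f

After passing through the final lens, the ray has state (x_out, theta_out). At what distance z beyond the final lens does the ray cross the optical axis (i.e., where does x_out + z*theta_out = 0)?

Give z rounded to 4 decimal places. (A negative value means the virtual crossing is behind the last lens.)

Answer: -6.3377

Derivation:
Initial: x=8.0000 theta=0.0000
After 1 (propagate distance d=14): x=8.0000 theta=0.0000
After 2 (thin lens f=19): x=8.0000 theta=-8/19 (≈-0.4211)
After 3 (propagate distance d=10): x=72/19 (≈3.7895) theta=-8/19 (≈-0.4211)
After 4 (thin lens f=-47): x=72/19 (≈3.7895) theta=-16/47 (≈-0.3404)
After 5 (propagate distance d=16): x=-1480/893 (≈-1.6573) theta=-16/47 (≈-0.3404)
After 6 (thin lens f=21): x=-1480/893 (≈-1.6573) theta=-4904/18753 (≈-0.2615)
z_focus = -x_out/theta_out = -(-1480/893)/(-4904/18753) = -3885/613 ≈ -6.3377
Rounded to 4 decimal places: z = -6.3377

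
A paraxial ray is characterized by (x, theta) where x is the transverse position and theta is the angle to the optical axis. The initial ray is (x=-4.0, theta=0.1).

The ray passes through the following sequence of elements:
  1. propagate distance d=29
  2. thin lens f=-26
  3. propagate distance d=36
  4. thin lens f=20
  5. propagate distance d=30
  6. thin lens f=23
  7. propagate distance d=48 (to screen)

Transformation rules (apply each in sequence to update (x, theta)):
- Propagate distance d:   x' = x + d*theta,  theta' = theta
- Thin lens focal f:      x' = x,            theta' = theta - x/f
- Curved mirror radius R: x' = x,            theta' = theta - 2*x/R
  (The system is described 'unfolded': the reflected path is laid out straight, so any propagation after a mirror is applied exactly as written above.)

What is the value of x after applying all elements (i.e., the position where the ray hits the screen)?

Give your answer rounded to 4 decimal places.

Initial: x=-4.0000 theta=0.1000
After 1 (propagate distance d=29): x=-1.1000 theta=0.1000
After 2 (thin lens f=-26): x=-1.1000 theta=3/52 (≈0.0577)
After 3 (propagate distance d=36): x=127/130 (≈0.9769) theta=3/52 (≈0.0577)
After 4 (thin lens f=20): x=127/130 (≈0.9769) theta=23/2600 (≈0.0088)
After 5 (propagate distance d=30): x=323/260 (≈1.2423) theta=23/2600 (≈0.0088)
After 6 (thin lens f=23): x=323/260 (≈1.2423) theta=-2701/59800 (≈-0.0452)
After 7 (propagate distance d=48 (to screen)): x=-27679/29900 (≈-0.9257) theta=-2701/59800 (≈-0.0452)
Rounded to 4 decimal places: x = -0.9257

Answer: -0.9257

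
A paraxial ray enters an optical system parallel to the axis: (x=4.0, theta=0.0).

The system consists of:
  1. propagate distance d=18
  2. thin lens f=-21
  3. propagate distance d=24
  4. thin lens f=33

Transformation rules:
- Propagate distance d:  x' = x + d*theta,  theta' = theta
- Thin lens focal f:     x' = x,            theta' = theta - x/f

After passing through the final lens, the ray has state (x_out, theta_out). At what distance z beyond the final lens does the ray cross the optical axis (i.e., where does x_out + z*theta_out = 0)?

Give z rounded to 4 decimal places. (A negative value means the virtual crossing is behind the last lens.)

Answer: 123.7500

Derivation:
Initial: x=4.0000 theta=0.0000
After 1 (propagate distance d=18): x=4.0000 theta=0.0000
After 2 (thin lens f=-21): x=4.0000 theta=4/21 (≈0.1905)
After 3 (propagate distance d=24): x=60/7 (≈8.5714) theta=4/21 (≈0.1905)
After 4 (thin lens f=33): x=60/7 (≈8.5714) theta=-16/231 (≈-0.0693)
z_focus = -x_out/theta_out = -(60/7)/(-16/231) = 123.7500
Rounded to 4 decimal places: z = 123.7500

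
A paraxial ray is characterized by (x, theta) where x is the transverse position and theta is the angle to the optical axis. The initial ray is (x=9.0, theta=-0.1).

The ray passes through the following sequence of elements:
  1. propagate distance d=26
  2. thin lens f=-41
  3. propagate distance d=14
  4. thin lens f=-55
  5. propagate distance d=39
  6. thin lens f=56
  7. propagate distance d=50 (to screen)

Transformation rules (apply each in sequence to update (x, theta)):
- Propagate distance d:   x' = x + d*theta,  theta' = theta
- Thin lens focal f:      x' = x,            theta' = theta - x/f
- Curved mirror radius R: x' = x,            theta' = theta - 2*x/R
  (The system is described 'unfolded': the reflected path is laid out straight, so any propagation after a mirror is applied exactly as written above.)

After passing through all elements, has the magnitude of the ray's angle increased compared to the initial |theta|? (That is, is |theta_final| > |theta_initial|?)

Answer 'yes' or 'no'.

Initial: x=9.0000 theta=-0.1000
After 1 (propagate distance d=26): x=6.4000 theta=-0.1000
After 2 (thin lens f=-41): x=6.4000 theta=23/410 (≈0.0561)
After 3 (propagate distance d=14): x=1473/205 (≈7.1854) theta=23/410 (≈0.0561)
After 4 (thin lens f=-55): x=1473/205 (≈7.1854) theta=4211/22550 (≈0.1867)
After 5 (propagate distance d=39): x=326259/22550 (≈14.4682) theta=4211/22550 (≈0.1867)
After 6 (thin lens f=56): x=326259/22550 (≈14.4682) theta=-90443/1262800 (≈-0.0716)
After 7 (propagate distance d=50 (to screen)): x=6874177/631400 (≈10.8872) theta=-90443/1262800 (≈-0.0716)
|theta_initial|=0.1000 |theta_final|=90443/1262800 (≈0.0716) -> not increased

Answer: no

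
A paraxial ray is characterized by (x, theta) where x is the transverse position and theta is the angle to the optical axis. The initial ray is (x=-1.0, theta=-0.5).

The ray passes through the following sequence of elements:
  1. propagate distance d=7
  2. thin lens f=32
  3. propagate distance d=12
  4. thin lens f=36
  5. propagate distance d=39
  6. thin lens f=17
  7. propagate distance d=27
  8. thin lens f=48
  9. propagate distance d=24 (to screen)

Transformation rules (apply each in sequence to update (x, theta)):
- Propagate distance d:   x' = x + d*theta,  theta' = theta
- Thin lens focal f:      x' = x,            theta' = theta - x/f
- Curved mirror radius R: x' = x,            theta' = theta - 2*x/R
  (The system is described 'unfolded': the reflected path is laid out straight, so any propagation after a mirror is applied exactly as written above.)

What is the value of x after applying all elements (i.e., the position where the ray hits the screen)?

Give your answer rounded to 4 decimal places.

Answer: 18.3594

Derivation:
Initial: x=-1.0000 theta=-0.5000
After 1 (propagate distance d=7): x=-4.5000 theta=-0.5000
After 2 (thin lens f=32): x=-4.5000 theta=-23/64 (≈-0.3594)
After 3 (propagate distance d=12): x=-8.8125 theta=-23/64 (≈-0.3594)
After 4 (thin lens f=36): x=-8.8125 theta=-11/96 (≈-0.1146)
After 5 (propagate distance d=39): x=-425/32 (≈-13.2813) theta=-11/96 (≈-0.1146)
After 6 (thin lens f=17): x=-425/32 (≈-13.2813) theta=2/3 (≈0.6667)
After 7 (propagate distance d=27): x=151/32 (≈4.7188) theta=2/3 (≈0.6667)
After 8 (thin lens f=48): x=151/32 (≈4.7188) theta=291/512 (≈0.5684)
After 9 (propagate distance d=24 (to screen)): x=1175/64 (≈18.3594) theta=291/512 (≈0.5684)
Rounded to 4 decimal places: x = 18.3594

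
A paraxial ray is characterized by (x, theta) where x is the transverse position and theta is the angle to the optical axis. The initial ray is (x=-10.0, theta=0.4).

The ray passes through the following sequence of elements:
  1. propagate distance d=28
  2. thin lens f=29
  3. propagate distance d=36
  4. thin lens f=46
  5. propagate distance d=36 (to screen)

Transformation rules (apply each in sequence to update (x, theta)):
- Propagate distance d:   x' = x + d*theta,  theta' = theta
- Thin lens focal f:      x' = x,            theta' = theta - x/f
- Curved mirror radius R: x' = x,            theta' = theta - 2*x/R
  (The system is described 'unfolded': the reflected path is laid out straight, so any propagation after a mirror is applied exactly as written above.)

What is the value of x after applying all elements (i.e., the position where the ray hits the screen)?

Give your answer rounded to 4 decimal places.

Initial: x=-10.0000 theta=0.4000
After 1 (propagate distance d=28): x=1.2000 theta=0.4000
After 2 (thin lens f=29): x=1.2000 theta=52/145 (≈0.3586)
After 3 (propagate distance d=36): x=2046/145 (≈14.1103) theta=52/145 (≈0.3586)
After 4 (thin lens f=46): x=2046/145 (≈14.1103) theta=173/3335 (≈0.0519)
After 5 (propagate distance d=36 (to screen)): x=53286/3335 (≈15.9778) theta=173/3335 (≈0.0519)
Rounded to 4 decimal places: x = 15.9778

Answer: 15.9778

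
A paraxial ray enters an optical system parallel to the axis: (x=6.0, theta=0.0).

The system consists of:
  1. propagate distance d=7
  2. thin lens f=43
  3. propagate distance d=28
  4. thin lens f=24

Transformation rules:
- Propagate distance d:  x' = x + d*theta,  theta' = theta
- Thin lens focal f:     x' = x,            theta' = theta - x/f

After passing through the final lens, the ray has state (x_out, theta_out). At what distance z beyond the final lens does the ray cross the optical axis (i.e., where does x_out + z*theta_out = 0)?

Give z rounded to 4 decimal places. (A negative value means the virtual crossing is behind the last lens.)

Initial: x=6.0000 theta=0.0000
After 1 (propagate distance d=7): x=6.0000 theta=0.0000
After 2 (thin lens f=43): x=6.0000 theta=-6/43 (≈-0.1395)
After 3 (propagate distance d=28): x=90/43 (≈2.0930) theta=-6/43 (≈-0.1395)
After 4 (thin lens f=24): x=90/43 (≈2.0930) theta=-39/172 (≈-0.2267)
z_focus = -x_out/theta_out = -(90/43)/(-39/172) = 120/13 ≈ 9.2308
Rounded to 4 decimal places: z = 9.2308

Answer: 9.2308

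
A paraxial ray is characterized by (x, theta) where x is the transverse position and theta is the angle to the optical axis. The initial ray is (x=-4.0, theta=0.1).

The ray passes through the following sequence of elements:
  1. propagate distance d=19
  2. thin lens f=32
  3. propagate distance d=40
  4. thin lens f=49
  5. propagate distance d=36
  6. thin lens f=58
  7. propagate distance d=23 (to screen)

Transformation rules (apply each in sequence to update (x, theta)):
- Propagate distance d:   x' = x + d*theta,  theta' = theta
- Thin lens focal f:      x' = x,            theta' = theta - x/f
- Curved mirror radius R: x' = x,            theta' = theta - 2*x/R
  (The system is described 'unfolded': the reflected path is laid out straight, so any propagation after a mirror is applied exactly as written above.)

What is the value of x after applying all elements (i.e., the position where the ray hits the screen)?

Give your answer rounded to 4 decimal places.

Initial: x=-4.0000 theta=0.1000
After 1 (propagate distance d=19): x=-2.1000 theta=0.1000
After 2 (thin lens f=32): x=-2.1000 theta=53/320 (≈0.1656)
After 3 (propagate distance d=40): x=4.5250 theta=53/320 (≈0.1656)
After 4 (thin lens f=49): x=4.5250 theta=1149/15680 (≈0.0733)
After 5 (propagate distance d=36): x=28079/3920 (≈7.1630) theta=1149/15680 (≈0.0733)
After 6 (thin lens f=58): x=28079/3920 (≈7.1630) theta=-22837/454720 (≈-0.0502)
After 7 (propagate distance d=23 (to screen)): x=2731913/454720 (≈6.0079) theta=-22837/454720 (≈-0.0502)
Rounded to 4 decimal places: x = 6.0079

Answer: 6.0079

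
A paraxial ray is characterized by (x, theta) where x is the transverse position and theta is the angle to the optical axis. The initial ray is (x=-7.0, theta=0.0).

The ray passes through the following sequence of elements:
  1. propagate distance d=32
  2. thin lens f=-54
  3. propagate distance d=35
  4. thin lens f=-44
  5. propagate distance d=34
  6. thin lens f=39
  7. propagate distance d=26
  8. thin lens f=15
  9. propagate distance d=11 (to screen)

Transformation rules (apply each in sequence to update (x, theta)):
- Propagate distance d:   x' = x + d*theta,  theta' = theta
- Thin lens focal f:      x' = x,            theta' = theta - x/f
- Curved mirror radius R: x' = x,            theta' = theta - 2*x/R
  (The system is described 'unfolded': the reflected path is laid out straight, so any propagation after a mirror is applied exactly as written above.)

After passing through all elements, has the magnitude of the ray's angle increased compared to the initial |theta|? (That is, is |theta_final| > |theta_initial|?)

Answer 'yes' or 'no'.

Answer: yes

Derivation:
Initial: x=-7.0000 theta=0.0000
After 1 (propagate distance d=32): x=-7.0000 theta=0.0000
After 2 (thin lens f=-54): x=-7.0000 theta=-7/54 (≈-0.1296)
After 3 (propagate distance d=35): x=-623/54 (≈-11.5370) theta=-7/54 (≈-0.1296)
After 4 (thin lens f=-44): x=-623/54 (≈-11.5370) theta=-931/2376 (≈-0.3918)
After 5 (propagate distance d=34): x=-29533/1188 (≈-24.8594) theta=-931/2376 (≈-0.3918)
After 6 (thin lens f=39): x=-29533/1188 (≈-24.8594) theta=22757/92664 (≈0.2456)
After 7 (propagate distance d=26): x=-32921/1782 (≈-18.4742) theta=22757/92664 (≈0.2456)
After 8 (thin lens f=15): x=-32921/1782 (≈-18.4742) theta=2053247/1389960 (≈1.4772)
After 9 (propagate distance d=11 (to screen)): x=-3092663/1389960 (≈-2.2250) theta=2053247/1389960 (≈1.4772)
|theta_initial|=0.0000 |theta_final|=2053247/1389960 (≈1.4772) -> increased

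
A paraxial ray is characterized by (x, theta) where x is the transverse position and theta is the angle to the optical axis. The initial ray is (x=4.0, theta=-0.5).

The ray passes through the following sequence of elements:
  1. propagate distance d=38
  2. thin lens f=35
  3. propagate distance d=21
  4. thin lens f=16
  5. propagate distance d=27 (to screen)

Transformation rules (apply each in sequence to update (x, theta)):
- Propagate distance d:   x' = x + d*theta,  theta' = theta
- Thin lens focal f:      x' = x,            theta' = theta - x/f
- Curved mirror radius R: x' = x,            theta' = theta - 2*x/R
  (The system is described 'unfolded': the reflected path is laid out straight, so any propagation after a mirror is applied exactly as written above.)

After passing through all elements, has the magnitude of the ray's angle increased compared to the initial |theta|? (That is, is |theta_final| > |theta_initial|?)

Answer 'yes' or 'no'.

Initial: x=4.0000 theta=-0.5000
After 1 (propagate distance d=38): x=-15.0000 theta=-0.5000
After 2 (thin lens f=35): x=-15.0000 theta=-1/14 (≈-0.0714)
After 3 (propagate distance d=21): x=-16.5000 theta=-1/14 (≈-0.0714)
After 4 (thin lens f=16): x=-16.5000 theta=215/224 (≈0.9598)
After 5 (propagate distance d=27 (to screen)): x=2109/224 (≈9.4152) theta=215/224 (≈0.9598)
|theta_initial|=0.5000 |theta_final|=215/224 (≈0.9598) -> increased

Answer: yes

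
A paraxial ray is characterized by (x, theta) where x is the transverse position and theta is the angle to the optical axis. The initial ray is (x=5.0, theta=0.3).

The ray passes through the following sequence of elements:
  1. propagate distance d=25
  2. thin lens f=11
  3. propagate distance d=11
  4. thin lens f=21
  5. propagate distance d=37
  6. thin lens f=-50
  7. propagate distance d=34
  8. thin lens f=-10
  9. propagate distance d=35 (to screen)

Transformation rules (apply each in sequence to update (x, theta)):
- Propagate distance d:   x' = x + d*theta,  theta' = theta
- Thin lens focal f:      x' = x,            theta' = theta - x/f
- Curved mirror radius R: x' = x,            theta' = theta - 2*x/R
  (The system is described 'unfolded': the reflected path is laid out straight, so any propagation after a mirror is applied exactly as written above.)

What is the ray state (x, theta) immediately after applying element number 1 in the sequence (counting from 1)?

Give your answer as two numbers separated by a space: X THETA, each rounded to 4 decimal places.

Answer: 12.5000 0.3000

Derivation:
Initial: x=5.0000 theta=0.3000
After 1 (propagate distance d=25): x=12.5000 theta=0.3000
Rounded to 4 decimal places: x = 12.5000, theta = 0.3000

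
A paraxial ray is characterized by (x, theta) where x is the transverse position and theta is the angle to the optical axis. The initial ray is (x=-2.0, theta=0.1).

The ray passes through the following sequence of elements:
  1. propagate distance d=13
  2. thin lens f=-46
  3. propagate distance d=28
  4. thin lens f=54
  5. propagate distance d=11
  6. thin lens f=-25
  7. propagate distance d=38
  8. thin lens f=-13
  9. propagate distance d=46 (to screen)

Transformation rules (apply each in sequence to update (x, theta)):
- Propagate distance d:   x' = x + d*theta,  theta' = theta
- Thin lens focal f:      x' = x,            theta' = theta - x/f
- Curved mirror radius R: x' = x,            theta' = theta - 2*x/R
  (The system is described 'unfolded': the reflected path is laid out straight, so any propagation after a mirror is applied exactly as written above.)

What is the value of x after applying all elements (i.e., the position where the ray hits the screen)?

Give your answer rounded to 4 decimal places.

Answer: 41.8292

Derivation:
Initial: x=-2.0000 theta=0.1000
After 1 (propagate distance d=13): x=-0.7000 theta=0.1000
After 2 (thin lens f=-46): x=-0.7000 theta=39/460 (≈0.0848)
After 3 (propagate distance d=28): x=77/46 (≈1.6739) theta=39/460 (≈0.0848)
After 4 (thin lens f=54): x=77/46 (≈1.6739) theta=167/3105 (≈0.0538)
After 5 (propagate distance d=11): x=14069/6210 (≈2.2655) theta=167/3105 (≈0.0538)
After 6 (thin lens f=-25): x=14069/6210 (≈2.2655) theta=2491/17250 (≈0.1444)
After 7 (propagate distance d=38): x=1203647/155250 (≈7.7530) theta=2491/17250 (≈0.1444)
After 8 (thin lens f=-13): x=1203647/155250 (≈7.7530) theta=747547/1009125 (≈0.7408)
After 9 (propagate distance d=46 (to screen)): x=16884347/403650 (≈41.8292) theta=747547/1009125 (≈0.7408)
Rounded to 4 decimal places: x = 41.8292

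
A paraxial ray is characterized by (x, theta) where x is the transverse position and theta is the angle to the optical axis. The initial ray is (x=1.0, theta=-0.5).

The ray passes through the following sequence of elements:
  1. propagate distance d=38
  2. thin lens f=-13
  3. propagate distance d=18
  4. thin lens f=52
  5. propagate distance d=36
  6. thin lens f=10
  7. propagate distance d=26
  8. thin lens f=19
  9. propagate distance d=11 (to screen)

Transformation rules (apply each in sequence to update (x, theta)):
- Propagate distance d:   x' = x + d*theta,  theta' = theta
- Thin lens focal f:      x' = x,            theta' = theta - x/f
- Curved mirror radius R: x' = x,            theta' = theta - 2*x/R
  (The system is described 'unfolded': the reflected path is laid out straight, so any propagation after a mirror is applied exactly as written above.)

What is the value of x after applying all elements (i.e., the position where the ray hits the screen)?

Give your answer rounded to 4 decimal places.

Initial: x=1.0000 theta=-0.5000
After 1 (propagate distance d=38): x=-18.0000 theta=-0.5000
After 2 (thin lens f=-13): x=-18.0000 theta=-49/26 (≈-1.8846)
After 3 (propagate distance d=18): x=-675/13 (≈-51.9231) theta=-49/26 (≈-1.8846)
After 4 (thin lens f=52): x=-675/13 (≈-51.9231) theta=-599/676 (≈-0.8861)
After 5 (propagate distance d=36): x=-14166/169 (≈-83.8225) theta=-599/676 (≈-0.8861)
After 6 (thin lens f=10): x=-14166/169 (≈-83.8225) theta=1949/260 (≈7.4962)
After 7 (propagate distance d=26): x=187721/1690 (≈111.0775) theta=1949/260 (≈7.4962)
After 8 (thin lens f=19): x=187721/1690 (≈111.0775) theta=105961/64220 (≈1.6500)
After 9 (propagate distance d=11 (to screen)): x=8298969/64220 (≈129.2272) theta=105961/64220 (≈1.6500)
Rounded to 4 decimal places: x = 129.2272

Answer: 129.2272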